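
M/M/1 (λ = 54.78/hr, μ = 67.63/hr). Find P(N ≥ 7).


ρ = 54.78/67.63 = 0.8100
P(N ≥ n) = ρ^n = 0.8100^7 = 0.228759

Final: 0.228759


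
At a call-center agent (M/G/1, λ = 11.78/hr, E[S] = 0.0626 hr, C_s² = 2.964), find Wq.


ρ = λ·E[S] = 11.78·0.0626 = 0.7374
E[S²] = E[S]²(1+C_s²) = 0.0626²·(1+2.964) = 0.015534
Wq = λ·E[S²]/(2(1−ρ)) = 11.78·0.015534/(2·0.2626) = 0.34846 hr

Final: 0.34846 hr


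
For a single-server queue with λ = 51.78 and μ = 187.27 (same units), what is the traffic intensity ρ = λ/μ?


ρ = λ/μ = 51.78/187.27 = 0.2765

Final: 0.2765


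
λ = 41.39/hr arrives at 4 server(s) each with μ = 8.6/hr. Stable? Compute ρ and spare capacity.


Total capacity cμ = 4·8.6 = 34.40/hr
ρ = λ/(cμ) = 41.39/34.40 = 1.2032
Stable ⇔ ρ < 1: NO
Spare capacity = cμ − λ = 34.40 − 41.39 = -6.99/hr

Final: ρ = 1.2032; unstable; margin = -6.99/hr


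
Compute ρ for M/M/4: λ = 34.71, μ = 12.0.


ρ = λ/(cμ) = 34.71/(4·12.0) = 34.71/48.00 = 0.7231

Final: 0.7231


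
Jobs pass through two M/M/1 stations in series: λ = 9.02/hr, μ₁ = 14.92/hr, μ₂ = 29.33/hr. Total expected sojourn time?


Each node sees arrival rate λ = 9.02/hr (tandem ⇒ throughput preserved).
W₁ = 1/(μ₁−λ) = 1/(14.92−9.02) = 0.16949 hr
W₂ = 1/(μ₂−λ) = 1/(29.33−9.02) = 0.04924 hr
W_total = W₁ + W₂ = 0.16949 + 0.04924 = 0.21873 hr

Final: 0.21873 hr


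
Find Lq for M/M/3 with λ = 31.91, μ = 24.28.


a = λ/μ = 1.3143; ρ = a/3 = 0.4381
P₀ = 0.259661
Lq = P₀·a^c·ρ / (c!·(1−ρ)²) = 0.259661·2.27004·0.4381/(6·0.31575)
= 0.13630

Final: 0.13630


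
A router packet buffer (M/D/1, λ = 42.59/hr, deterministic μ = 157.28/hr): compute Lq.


ρ = 42.59/157.28 = 0.2708
M/D/1: Lq = ρ²/(2(1−ρ)) = 0.07333/(2·0.7292) = 0.05028

Final: 0.05028


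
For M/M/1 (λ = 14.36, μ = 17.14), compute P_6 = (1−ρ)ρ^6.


ρ = 14.36/17.14 = 0.8378
P_n = (1−ρ)·ρ^n = (1 − 0.8378)·0.8378^6 = 0.1622·0.345829 = 0.056091

Final: 0.056091


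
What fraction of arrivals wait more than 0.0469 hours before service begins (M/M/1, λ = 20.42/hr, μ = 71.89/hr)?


ρ = 20.42/71.89 = 0.2840
P(Wq > t) = ρ·e^{−(μ−λ)t} = 0.2840·e^{−2.4139}
= 0.2840·0.089462 = 0.025411

Final: 0.025411


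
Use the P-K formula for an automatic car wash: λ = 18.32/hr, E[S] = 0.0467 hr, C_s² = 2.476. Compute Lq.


ρ = λ·E[S] = 18.32·0.0467 = 0.8555
Lq = ρ²(1+C_s²)/(2(1−ρ)) = 0.7320·(1+2.476)/(2·0.1445)
= 0.7320·3.4760/0.2889 = 8.80641

Final: 8.80641


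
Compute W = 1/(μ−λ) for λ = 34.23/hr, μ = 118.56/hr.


W = 1/(μ−λ) = 1/(118.56 − 34.23) = 1/84.33 = 0.01186 hr

Final: 0.01186 hr


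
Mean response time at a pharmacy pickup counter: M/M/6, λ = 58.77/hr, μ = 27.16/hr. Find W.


a = 2.1638; ρ = 0.3606; P₀ = 0.114609
Lq = P₀·a^c·ρ/(c!(1−ρ)²) = 0.01442
Wq = Lq/λ = 0.01442/58.77 = 0.0002453 hr
W = Wq + 1/μ = 0.0002453 + 0.03682 = 0.03706 hr

Final: 0.03706 hr


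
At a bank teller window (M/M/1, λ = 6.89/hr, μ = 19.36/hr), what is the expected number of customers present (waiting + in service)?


ρ = λ/μ = 6.89/19.36 = 0.3559
L = ρ/(1−ρ) = 0.3559/(1 − 0.3559) = 0.3559/0.6441 = 0.5525

Final: 0.5525


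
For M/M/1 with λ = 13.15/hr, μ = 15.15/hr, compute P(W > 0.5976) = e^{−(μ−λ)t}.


W ~ Exponential(μ−λ) for M/M/1.
μ − λ = 15.15 − 13.15 = 2.0000
P(W > t) = e^{−(μ−λ)t} = e^{−1.1952} = 0.302643

Final: 0.302643


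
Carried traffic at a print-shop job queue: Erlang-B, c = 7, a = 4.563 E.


B(7,4.563) = 0.093861 (Erlang-B)
Carried load = a(1 − B) = 4.563·(1 − 0.093861) = 4.563·0.906139 = 4.1347 E

Final: 4.1347 Erlangs


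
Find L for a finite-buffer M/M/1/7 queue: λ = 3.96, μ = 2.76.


ρ = 3.96/2.76 = 1.4348
L = ρ[1 − (K+1)ρ^K + Kρ^(K+1)] / [(1−ρ)(1−ρ^(K+1))]
Numerator: 1.4348·(1 − 8·12.517071 + 7·17.959276) = 38.134173
Denominator: (-0.4348)·(-16.959276) = 7.373598
L = 38.134173/7.373598 = 5.1717

Final: 5.1717


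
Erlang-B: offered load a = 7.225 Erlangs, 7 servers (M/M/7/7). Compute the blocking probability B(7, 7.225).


B(c,a) = (a^c/c!) / Σ_{k=0}^{c} a^k/k!
a^7/7! = 203.908074
Σ terms (k=0..7): 1.00000 + 7.22500 + 26.10031 + 62.85825 + 113.53772 + 164.06200 + 197.55800 + 203.90807 = 776.249358
B = 203.908074/776.249358 = 0.262684

Final: 0.262684


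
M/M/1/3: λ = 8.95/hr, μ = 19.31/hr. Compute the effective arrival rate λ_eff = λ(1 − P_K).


ρ = 0.4635; P_K = (1−ρ)ρ^3/(1−ρ^4) = 0.056004
λ_eff = λ(1 − P_K) = 8.95·(1 − 0.056004) = 8.95·0.943996 = 8.4488 /hr

Final: 8.4488 /hr


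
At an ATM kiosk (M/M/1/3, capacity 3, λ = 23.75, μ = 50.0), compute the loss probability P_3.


ρ = λ/μ = 23.75/50.0 = 0.4750
P_K = (1−ρ)ρ^K/(1−ρ^(K+1)) = (0.5250·0.107172)/(1 − 0.050907)
= 0.056265/0.949093 = 0.059283

Final: 0.059283


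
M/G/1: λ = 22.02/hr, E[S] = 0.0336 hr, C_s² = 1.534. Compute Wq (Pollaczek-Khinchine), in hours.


ρ = λ·E[S] = 22.02·0.0336 = 0.7399
E[S²] = E[S]²(1+C_s²) = 0.0336²·(1+1.534) = 0.002861
Wq = λ·E[S²]/(2(1−ρ)) = 22.02·0.002861/(2·0.2601) = 0.12108 hr

Final: 0.12108 hr


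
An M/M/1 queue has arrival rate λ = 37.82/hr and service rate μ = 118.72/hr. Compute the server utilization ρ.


ρ = λ/μ = 37.82/118.72 = 0.3186

Final: 0.3186


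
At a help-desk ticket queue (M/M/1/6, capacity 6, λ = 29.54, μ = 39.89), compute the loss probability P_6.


ρ = λ/μ = 29.54/39.89 = 0.7405
P_K = (1−ρ)ρ^K/(1−ρ^(K+1)) = (0.2595·0.164922)/(1 − 0.122131)
= 0.042791/0.877869 = 0.048744

Final: 0.048744


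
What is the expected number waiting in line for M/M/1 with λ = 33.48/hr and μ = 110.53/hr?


ρ = 33.48/110.53 = 0.3029
Lq = ρ²/(1−ρ) = 0.09175/0.6971 = 0.1316

Final: 0.1316


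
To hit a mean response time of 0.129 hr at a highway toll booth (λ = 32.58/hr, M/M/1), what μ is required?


W = 1/(μ−λ) ⇒ μ − λ = 1/W = 1/0.129 = 7.7519
μ = λ + 1/W = 32.58 + 7.7519 = 40.3319 per hr

Final: 40.3319 /hr


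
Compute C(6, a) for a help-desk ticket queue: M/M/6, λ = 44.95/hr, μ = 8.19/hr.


a = λ/μ = 5.4884; ρ = a/6 = 0.9147
P₀ = 0.001743 (from M/M/c formula)
C(c,a) = [a^c/(c!(1−ρ))]·P₀ = [27332.21107/(720·0.08527)]·0.001743
= 445.20845·0.001743 = 0.776139

Final: 0.776139


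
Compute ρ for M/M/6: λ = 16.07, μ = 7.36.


ρ = λ/(cμ) = 16.07/(6·7.36) = 16.07/44.16 = 0.3639

Final: 0.3639


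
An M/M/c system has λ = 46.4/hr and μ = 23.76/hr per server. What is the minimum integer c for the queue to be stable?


Stability requires cμ > λ ⇔ c > λ/μ.
λ/μ = 46.4/23.76 = 1.9529
Minimum integer c = ⌊1.9529⌋ + 1 = 2
Check: 2·23.76 = 47.52 > 46.4, while 1·23.76 = 23.76 ≤ 46.4

Final: 2 servers


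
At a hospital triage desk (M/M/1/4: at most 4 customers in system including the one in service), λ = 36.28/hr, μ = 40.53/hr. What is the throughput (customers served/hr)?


ρ = 0.8951; P_K = (1−ρ)ρ^4/(1−ρ^5) = 0.158306
λ_eff = λ(1 − P_K) = 36.28·(1 − 0.158306) = 36.28·0.841694 = 30.5367 /hr

Final: 30.5367 /hr


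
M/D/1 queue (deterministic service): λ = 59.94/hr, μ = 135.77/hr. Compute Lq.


ρ = 59.94/135.77 = 0.4415
M/D/1: Lq = ρ²/(2(1−ρ)) = 0.1949/(2·0.5585) = 0.17449

Final: 0.17449


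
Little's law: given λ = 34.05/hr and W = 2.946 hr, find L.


L = λW = 34.05·2.946 = 100.3113

Final: 100.3113


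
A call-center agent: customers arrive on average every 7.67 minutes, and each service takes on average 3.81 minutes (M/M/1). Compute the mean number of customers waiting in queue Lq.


λ = 60/7.67 = 7.8227 /hr
μ = 60/3.81 = 15.7480 /hr
ρ = λ/μ = 7.8227/15.7480 = 0.4967
Lq = ρ²/(1−ρ) = 0.2468/0.5033 = 0.4903

Final: 0.4903


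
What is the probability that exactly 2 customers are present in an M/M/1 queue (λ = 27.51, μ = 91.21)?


ρ = 27.51/91.21 = 0.3016
P_n = (1−ρ)·ρ^n = (1 − 0.3016)·0.3016^2 = 0.6984·0.090970 = 0.063532

Final: 0.063532


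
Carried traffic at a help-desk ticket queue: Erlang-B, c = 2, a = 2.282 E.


B(2,2.282) = 0.442383 (Erlang-B)
Carried load = a(1 − B) = 2.282·(1 − 0.442383) = 2.282·0.557617 = 1.2725 E

Final: 1.2725 Erlangs


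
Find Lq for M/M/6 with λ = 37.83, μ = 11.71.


a = λ/μ = 3.2306; ρ = a/6 = 0.5384
P₀ = 0.038521
Lq = P₀·a^c·ρ / (c!·(1−ρ)²) = 0.038521·1136.78066·0.5384/(720·0.21305)
= 0.15371

Final: 0.15371


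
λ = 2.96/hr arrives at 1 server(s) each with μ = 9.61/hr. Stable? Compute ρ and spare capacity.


Total capacity cμ = 1·9.61 = 9.61/hr
ρ = λ/(cμ) = 2.96/9.61 = 0.3080
Stable ⇔ ρ < 1: YES
Spare capacity = cμ − λ = 9.61 − 2.96 = 6.65/hr

Final: ρ = 0.3080; stable; margin = 6.65/hr


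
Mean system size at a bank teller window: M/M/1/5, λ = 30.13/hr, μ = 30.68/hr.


ρ = 30.13/30.68 = 0.9821
L = ρ[1 − (K+1)ρ^K + Kρ^(K+1)] / [(1−ρ)(1−ρ^(K+1))]
Numerator: 0.9821·(1 − 6·0.913522 + 5·0.897145) = 0.004512
Denominator: (0.01793)·(0.102855) = 0.001844
L = 0.004512/0.001844 = 2.4472

Final: 2.4472


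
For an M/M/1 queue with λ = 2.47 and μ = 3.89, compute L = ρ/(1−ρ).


ρ = λ/μ = 2.47/3.89 = 0.6350
L = ρ/(1−ρ) = 0.6350/(1 − 0.6350) = 0.6350/0.3650 = 1.7394

Final: 1.7394


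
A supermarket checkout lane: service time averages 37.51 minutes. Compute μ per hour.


μ = 1/(service time) in consistent units.
1 hour = 60 min, so μ = 60/37.51 = 1.5996 per hour

Final: 1.5996 /hr


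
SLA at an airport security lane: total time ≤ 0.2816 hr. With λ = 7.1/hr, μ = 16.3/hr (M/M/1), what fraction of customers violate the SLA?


W ~ Exponential(μ−λ) for M/M/1.
μ − λ = 16.3 − 7.1 = 9.2000
P(W > t) = e^{−(μ−λ)t} = e^{−2.5907} = 0.074966

Final: 0.074966


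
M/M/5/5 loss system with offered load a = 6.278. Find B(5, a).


B(c,a) = (a^c/c!) / Σ_{k=0}^{c} a^k/k!
a^5/5! = 81.269074
Σ terms (k=0..5): 1.00000 + 6.27800 + 19.70664 + 41.23943 + 64.72529 + 81.26907 = 214.218439
B = 81.269074/214.218439 = 0.379375

Final: 0.379375


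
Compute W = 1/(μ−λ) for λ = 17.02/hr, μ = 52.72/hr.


W = 1/(μ−λ) = 1/(52.72 − 17.02) = 1/35.70 = 0.02801 hr

Final: 0.02801 hr


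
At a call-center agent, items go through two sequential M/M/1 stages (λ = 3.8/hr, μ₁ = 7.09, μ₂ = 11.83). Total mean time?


Each node sees arrival rate λ = 3.8/hr (tandem ⇒ throughput preserved).
W₁ = 1/(μ₁−λ) = 1/(7.09−3.8) = 0.30395 hr
W₂ = 1/(μ₂−λ) = 1/(11.83−3.8) = 0.12453 hr
W_total = W₁ + W₂ = 0.30395 + 0.12453 = 0.42848 hr

Final: 0.42848 hr


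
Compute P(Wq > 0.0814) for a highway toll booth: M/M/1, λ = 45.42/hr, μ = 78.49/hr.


ρ = 45.42/78.49 = 0.5787
P(Wq > t) = ρ·e^{−(μ−λ)t} = 0.5787·e^{−2.6919}
= 0.5787·0.067752 = 0.039206

Final: 0.039206


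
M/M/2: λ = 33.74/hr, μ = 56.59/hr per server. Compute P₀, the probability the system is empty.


a = λ/μ = 33.74/56.59 = 0.5962; ρ = a/c = 0.2981
Σ_{k=0}^{1} a^k/k! (terms k=0..1) = 1.00000 + 0.59622 = 1.59622
Tail: a^2/(2!(1−ρ)) = 0.35548/(2·0.7019) = 0.25323
P₀ = 1/(1.59622 + 0.25323) = 1/1.84945 = 0.540702

Final: 0.540702


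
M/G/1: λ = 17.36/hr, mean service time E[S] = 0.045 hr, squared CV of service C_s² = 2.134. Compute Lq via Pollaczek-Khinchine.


ρ = λ·E[S] = 17.36·0.045 = 0.7812
Lq = ρ²(1+C_s²)/(2(1−ρ)) = 0.6103·(1+2.134)/(2·0.2188)
= 0.6103·3.1340/0.4376 = 4.37065

Final: 4.37065


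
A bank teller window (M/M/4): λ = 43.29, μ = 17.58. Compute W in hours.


a = 2.4625; ρ = 0.6156; P₀ = 0.077110
Lq = P₀·a^c·ρ/(c!(1−ρ)²) = 0.49221
Wq = Lq/λ = 0.49221/43.29 = 0.01137 hr
W = Wq + 1/μ = 0.01137 + 0.05688 = 0.06825 hr

Final: 0.06825 hr


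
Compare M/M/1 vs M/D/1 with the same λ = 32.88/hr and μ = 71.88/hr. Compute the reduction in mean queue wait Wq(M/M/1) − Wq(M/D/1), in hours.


ρ = 32.88/71.88 = 0.4574
Wq(M/M/1) = ρ/(μ−λ) = 0.4574/39.00 = 0.01173 hr
Wq(M/D/1) = ρ/(2(μ−λ)) = 0.005864 hr
Savings = 0.01173 − 0.005864 = 0.005864 hr

Final: 0.005864 hr


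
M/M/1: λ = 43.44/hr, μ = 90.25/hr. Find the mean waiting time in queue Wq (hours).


ρ = 43.44/90.25 = 0.4813
Wq = ρ/(μ−λ) = 0.4813/(90.25 − 43.44) = 0.4813/46.81 = 0.01028 hr

Final: 0.01028 hr


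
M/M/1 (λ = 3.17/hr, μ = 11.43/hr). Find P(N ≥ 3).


ρ = 3.17/11.43 = 0.2773
P(N ≥ n) = ρ^n = 0.2773^3 = 0.021332

Final: 0.021332


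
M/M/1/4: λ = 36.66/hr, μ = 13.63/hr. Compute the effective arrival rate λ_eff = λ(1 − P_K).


ρ = 2.6897; P_K = (1−ρ)ρ^4/(1−ρ^5) = 0.632700
λ_eff = λ(1 − P_K) = 36.66·(1 − 0.632700) = 36.66·0.367300 = 13.4652 /hr

Final: 13.4652 /hr


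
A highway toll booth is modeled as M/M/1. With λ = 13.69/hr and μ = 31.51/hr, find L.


ρ = λ/μ = 13.69/31.51 = 0.4345
L = ρ/(1−ρ) = 0.4345/(1 − 0.4345) = 0.4345/0.5655 = 0.7682

Final: 0.7682


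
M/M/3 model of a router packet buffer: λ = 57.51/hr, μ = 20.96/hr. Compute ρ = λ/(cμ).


ρ = λ/(cμ) = 57.51/(3·20.96) = 57.51/62.88 = 0.9146

Final: 0.9146


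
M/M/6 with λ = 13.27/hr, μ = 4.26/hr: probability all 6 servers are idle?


a = λ/μ = 13.27/4.26 = 3.1150; ρ = a/c = 0.5192
Σ_{k=0}^{5} a^k/k! (terms k=0..5) = 1.00000 + 3.11502 + 4.85169 + 5.03770 + 3.92314 + 2.44414 = 20.37169
Tail: a^6/(6!(1−ρ)) = 913.62493/(720·0.4808) = 2.63903
P₀ = 1/(20.37169 + 2.63903) = 1/23.01072 = 0.043458

Final: 0.043458


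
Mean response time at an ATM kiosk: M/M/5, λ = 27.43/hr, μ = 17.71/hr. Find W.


a = 1.5488; ρ = 0.3098; P₀ = 0.212091
Lq = P₀·a^c·ρ/(c!(1−ρ)²) = 0.01024
Wq = Lq/λ = 0.01024/27.43 = 0.0003734 hr
W = Wq + 1/μ = 0.0003734 + 0.05647 = 0.05684 hr

Final: 0.05684 hr


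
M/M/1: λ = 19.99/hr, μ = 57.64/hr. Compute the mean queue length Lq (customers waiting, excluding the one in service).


ρ = 19.99/57.64 = 0.3468
Lq = ρ²/(1−ρ) = 0.1203/0.6532 = 0.1841

Final: 0.1841


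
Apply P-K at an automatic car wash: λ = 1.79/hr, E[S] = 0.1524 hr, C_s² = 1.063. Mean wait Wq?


ρ = λ·E[S] = 1.79·0.1524 = 0.2728
E[S²] = E[S]²(1+C_s²) = 0.1524²·(1+1.063) = 0.047915
Wq = λ·E[S²]/(2(1−ρ)) = 1.79·0.047915/(2·0.7272) = 0.05897 hr

Final: 0.05897 hr


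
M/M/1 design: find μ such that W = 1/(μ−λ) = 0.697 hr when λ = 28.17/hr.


W = 1/(μ−λ) ⇒ μ − λ = 1/W = 1/0.697 = 1.4347
μ = λ + 1/W = 28.17 + 1.4347 = 29.6047 per hr

Final: 29.6047 /hr


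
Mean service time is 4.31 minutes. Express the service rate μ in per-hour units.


μ = 1/(service time) in consistent units.
1 hour = 60 min, so μ = 60/4.31 = 13.9211 per hour

Final: 13.9211 /hr


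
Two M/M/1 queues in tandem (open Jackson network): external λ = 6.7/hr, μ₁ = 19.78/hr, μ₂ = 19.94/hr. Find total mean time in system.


Each node sees arrival rate λ = 6.7/hr (tandem ⇒ throughput preserved).
W₁ = 1/(μ₁−λ) = 1/(19.78−6.7) = 0.07645 hr
W₂ = 1/(μ₂−λ) = 1/(19.94−6.7) = 0.07553 hr
W_total = W₁ + W₂ = 0.07645 + 0.07553 = 0.15198 hr

Final: 0.15198 hr


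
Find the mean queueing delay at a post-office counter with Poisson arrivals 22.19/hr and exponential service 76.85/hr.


ρ = 22.19/76.85 = 0.2887
Wq = ρ/(μ−λ) = 0.2887/(76.85 − 22.19) = 0.2887/54.66 = 0.005283 hr

Final: 0.005283 hr


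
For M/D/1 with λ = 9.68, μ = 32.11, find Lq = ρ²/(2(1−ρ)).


ρ = 9.68/32.11 = 0.3015
M/D/1: Lq = ρ²/(2(1−ρ)) = 0.09088/(2·0.6985) = 0.06505

Final: 0.06505


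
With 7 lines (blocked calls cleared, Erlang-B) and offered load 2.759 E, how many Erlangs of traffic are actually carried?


B(7,2.759) = 0.015413 (Erlang-B)
Carried load = a(1 − B) = 2.759·(1 − 0.015413) = 2.759·0.984587 = 2.7165 E

Final: 2.7165 Erlangs


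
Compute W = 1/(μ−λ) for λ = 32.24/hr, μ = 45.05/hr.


W = 1/(μ−λ) = 1/(45.05 − 32.24) = 1/12.81 = 0.07806 hr

Final: 0.07806 hr


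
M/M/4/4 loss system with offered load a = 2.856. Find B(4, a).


B(c,a) = (a^c/c!) / Σ_{k=0}^{c} a^k/k!
a^4/4! = 2.772181
Σ terms (k=0..4): 1.00000 + 2.85600 + 4.07837 + 3.88261 + 2.77218 = 14.589155
B = 2.772181/14.589155 = 0.190017

Final: 0.190017


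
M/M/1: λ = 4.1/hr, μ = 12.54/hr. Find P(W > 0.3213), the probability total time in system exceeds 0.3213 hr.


W ~ Exponential(μ−λ) for M/M/1.
μ − λ = 12.54 − 4.1 = 8.4400
P(W > t) = e^{−(μ−λ)t} = e^{−2.7118} = 0.066419

Final: 0.066419


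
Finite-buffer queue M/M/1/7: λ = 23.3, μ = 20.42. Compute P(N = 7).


ρ = λ/μ = 23.3/20.42 = 1.1410
P_K = (1−ρ)ρ^K/(1−ρ^(K+1)) = (-0.1410·2.518264)/(1 − 2.873436)
= -0.355171/-1.873436 = 0.189583

Final: 0.189583


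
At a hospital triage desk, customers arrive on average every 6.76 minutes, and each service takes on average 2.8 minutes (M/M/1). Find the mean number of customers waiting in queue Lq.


λ = 60/6.76 = 8.8757 /hr
μ = 60/2.8 = 21.4286 /hr
ρ = λ/μ = 8.8757/21.4286 = 0.4142
Lq = ρ²/(1−ρ) = 0.1716/0.5858 = 0.2929

Final: 0.2929


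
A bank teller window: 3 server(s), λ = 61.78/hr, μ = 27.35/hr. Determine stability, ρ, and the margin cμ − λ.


Total capacity cμ = 3·27.35 = 82.05/hr
ρ = λ/(cμ) = 61.78/82.05 = 0.7530
Stable ⇔ ρ < 1: YES
Spare capacity = cμ − λ = 82.05 − 61.78 = 20.27/hr

Final: ρ = 0.7530; stable; margin = 20.27/hr


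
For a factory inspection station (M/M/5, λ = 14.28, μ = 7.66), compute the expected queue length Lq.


a = λ/μ = 1.8642; ρ = a/5 = 0.3728
P₀ = 0.154222
Lq = P₀·a^c·ρ / (c!·(1−ρ)²) = 0.154222·22.51631·0.3728/(120·0.39332)
= 0.02743

Final: 0.02743


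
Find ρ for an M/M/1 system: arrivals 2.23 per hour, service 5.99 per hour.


ρ = λ/μ = 2.23/5.99 = 0.3723

Final: 0.3723


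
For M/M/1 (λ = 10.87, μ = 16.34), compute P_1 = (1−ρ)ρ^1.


ρ = 10.87/16.34 = 0.6652
P_n = (1−ρ)·ρ^n = (1 − 0.6652)·0.6652^1 = 0.3348·0.665239 = 0.222696

Final: 0.222696


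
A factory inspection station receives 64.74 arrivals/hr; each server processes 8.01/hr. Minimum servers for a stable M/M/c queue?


Stability requires cμ > λ ⇔ c > λ/μ.
λ/μ = 64.74/8.01 = 8.0824
Minimum integer c = ⌊8.0824⌋ + 1 = 9
Check: 9·8.01 = 72.09 > 64.74, while 8·8.01 = 64.08 ≤ 64.74

Final: 9 servers


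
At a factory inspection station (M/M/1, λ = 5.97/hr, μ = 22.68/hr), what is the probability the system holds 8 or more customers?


ρ = 5.97/22.68 = 0.2632
P(N ≥ n) = ρ^n = 0.2632^8 = 0.00002305

Final: 0.00002305


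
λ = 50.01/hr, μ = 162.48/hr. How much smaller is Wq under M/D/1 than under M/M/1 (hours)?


ρ = 50.01/162.48 = 0.3078
Wq(M/M/1) = ρ/(μ−λ) = 0.3078/112.47 = 0.002737 hr
Wq(M/D/1) = ρ/(2(μ−λ)) = 0.001368 hr
Savings = 0.002737 − 0.001368 = 0.001368 hr

Final: 0.001368 hr


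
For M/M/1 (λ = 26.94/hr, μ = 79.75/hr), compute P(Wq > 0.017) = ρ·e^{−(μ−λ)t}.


ρ = 26.94/79.75 = 0.3378
P(Wq > t) = ρ·e^{−(μ−λ)t} = 0.3378·e^{−0.8978}
= 0.3378·0.407477 = 0.137648

Final: 0.137648


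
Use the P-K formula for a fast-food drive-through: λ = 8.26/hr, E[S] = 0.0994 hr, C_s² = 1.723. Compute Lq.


ρ = λ·E[S] = 8.26·0.0994 = 0.8210
Lq = ρ²(1+C_s²)/(2(1−ρ)) = 0.6741·(1+1.723)/(2·0.1790)
= 0.6741·2.7230/0.3579 = 5.12866

Final: 5.12866


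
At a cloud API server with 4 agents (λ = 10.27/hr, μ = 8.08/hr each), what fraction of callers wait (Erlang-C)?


a = λ/μ = 1.2710; ρ = a/4 = 0.3178
P₀ = 0.279295 (from M/M/c formula)
C(c,a) = [a^c/(c!(1−ρ))]·P₀ = [2.60997/(24·0.6822)]·0.279295
= 0.15940·0.279295 = 0.044520

Final: 0.044520


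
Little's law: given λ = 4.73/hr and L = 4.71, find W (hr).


W = L/λ = 4.71/4.73 = 0.9958 hr

Final: 0.9958 hr


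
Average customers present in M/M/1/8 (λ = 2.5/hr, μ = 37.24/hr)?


ρ = 2.5/37.24 = 0.06713
L = ρ[1 − (K+1)ρ^K + Kρ^(K+1)] / [(1−ρ)(1−ρ^(K+1))]
Numerator: 0.06713·(1 − 9·4.125e-10 + 8·2.769e-11) = 0.067132
Denominator: (0.9329)·(1.000000) = 0.932868
L = 0.067132/0.932868 = 0.07196

Final: 0.07196


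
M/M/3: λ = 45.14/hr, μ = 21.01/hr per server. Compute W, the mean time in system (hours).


a = 2.1485; ρ = 0.7162; P₀ = 0.088651
Lq = P₀·a^c·ρ/(c!(1−ρ)²) = 1.30265
Wq = Lq/λ = 1.30265/45.14 = 0.02886 hr
W = Wq + 1/μ = 0.02886 + 0.04760 = 0.07645 hr

Final: 0.07645 hr


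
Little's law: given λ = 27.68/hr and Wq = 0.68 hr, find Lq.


Lq = λWq = 27.68·0.68 = 18.8224

Final: 18.8224


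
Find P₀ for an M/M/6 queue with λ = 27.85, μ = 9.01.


a = λ/μ = 27.85/9.01 = 3.0910; ρ = a/c = 0.5152
Σ_{k=0}^{5} a^k/k! (terms k=0..5) = 1.00000 + 3.09101 + 4.77717 + 4.92209 + 3.80356 + 2.35137 = 19.94521
Tail: a^6/(6!(1−ρ)) = 872.17262/(720·0.4848) = 2.49850
P₀ = 1/(19.94521 + 2.49850) = 1/22.44370 = 0.044556

Final: 0.044556


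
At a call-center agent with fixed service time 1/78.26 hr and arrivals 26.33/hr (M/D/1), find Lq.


ρ = 26.33/78.26 = 0.3364
M/D/1: Lq = ρ²/(2(1−ρ)) = 0.1132/(2·0.6636) = 0.08529

Final: 0.08529


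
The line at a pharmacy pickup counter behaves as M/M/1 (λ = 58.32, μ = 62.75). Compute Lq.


ρ = 58.32/62.75 = 0.9294
Lq = ρ²/(1−ρ) = 0.8638/0.07060 = 12.2354

Final: 12.2354


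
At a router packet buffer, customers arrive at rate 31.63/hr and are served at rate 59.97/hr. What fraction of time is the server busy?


ρ = λ/μ = 31.63/59.97 = 0.5274

Final: 0.5274


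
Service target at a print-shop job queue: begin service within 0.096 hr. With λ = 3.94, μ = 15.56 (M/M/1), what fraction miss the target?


ρ = 3.94/15.56 = 0.2532
P(Wq > t) = ρ·e^{−(μ−λ)t} = 0.2532·e^{−1.1155}
= 0.2532·0.327745 = 0.082989

Final: 0.082989


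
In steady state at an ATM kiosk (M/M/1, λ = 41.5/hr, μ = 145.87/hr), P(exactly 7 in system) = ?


ρ = 41.5/145.87 = 0.2845
P_n = (1−ρ)·ρ^n = (1 − 0.2845)·0.2845^7 = 0.7155·0.0001509 = 0.0001079

Final: 0.0001079


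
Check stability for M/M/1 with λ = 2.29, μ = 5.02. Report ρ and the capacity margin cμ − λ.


Total capacity cμ = 1·5.02 = 5.02/hr
ρ = λ/(cμ) = 2.29/5.02 = 0.4562
Stable ⇔ ρ < 1: YES
Spare capacity = cμ − λ = 5.02 − 2.29 = 2.73/hr

Final: ρ = 0.4562; stable; margin = 2.73/hr


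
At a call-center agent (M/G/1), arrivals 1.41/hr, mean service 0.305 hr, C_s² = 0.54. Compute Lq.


ρ = λ·E[S] = 1.41·0.305 = 0.4300
Lq = ρ²(1+C_s²)/(2(1−ρ)) = 0.1849·(1+0.54)/(2·0.5699)
= 0.1849·1.5400/1.1399 = 0.24986

Final: 0.24986


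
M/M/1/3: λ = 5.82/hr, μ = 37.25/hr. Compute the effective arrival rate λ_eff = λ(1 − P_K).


ρ = 0.1562; P_K = (1−ρ)ρ^3/(1−ρ^4) = 0.003220
λ_eff = λ(1 − P_K) = 5.82·(1 − 0.003220) = 5.82·0.996780 = 5.8013 /hr

Final: 5.8013 /hr


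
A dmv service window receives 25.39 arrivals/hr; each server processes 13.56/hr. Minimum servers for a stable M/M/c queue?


Stability requires cμ > λ ⇔ c > λ/μ.
λ/μ = 25.39/13.56 = 1.8724
Minimum integer c = ⌊1.8724⌋ + 1 = 2
Check: 2·13.56 = 27.12 > 25.39, while 1·13.56 = 13.56 ≤ 25.39

Final: 2 servers


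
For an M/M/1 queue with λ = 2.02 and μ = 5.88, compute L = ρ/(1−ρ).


ρ = λ/μ = 2.02/5.88 = 0.3435
L = ρ/(1−ρ) = 0.3435/(1 − 0.3435) = 0.3435/0.6565 = 0.5233

Final: 0.5233


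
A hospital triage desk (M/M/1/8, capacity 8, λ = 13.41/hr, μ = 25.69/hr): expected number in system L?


ρ = 13.41/25.69 = 0.5220
L = ρ[1 − (K+1)ρ^K + Kρ^(K+1)] / [(1−ρ)(1−ρ^(K+1))]
Numerator: 0.5220·(1 − 9·0.005512 + 8·0.002877) = 0.508113
Denominator: (0.4780)·(0.997123) = 0.476632
L = 0.508113/0.476632 = 1.0660

Final: 1.0660


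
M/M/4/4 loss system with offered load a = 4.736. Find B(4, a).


B(c,a) = (a^c/c!) / Σ_{k=0}^{c} a^k/k!
a^4/4! = 20.962136
Σ terms (k=0..4): 1.00000 + 4.73600 + 11.21485 + 17.70451 + 20.96214 = 55.617491
B = 20.962136/55.617491 = 0.376898

Final: 0.376898


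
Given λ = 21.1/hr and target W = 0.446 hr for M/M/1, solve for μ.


W = 1/(μ−λ) ⇒ μ − λ = 1/W = 1/0.446 = 2.2422
μ = λ + 1/W = 21.1 + 2.2422 = 23.3422 per hr

Final: 23.3422 /hr


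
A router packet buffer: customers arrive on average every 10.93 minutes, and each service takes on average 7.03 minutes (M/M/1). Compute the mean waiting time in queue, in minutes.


λ = 60/10.93 = 5.4895 /hr
μ = 60/7.03 = 8.5349 /hr
ρ = λ/μ = 5.4895/8.5349 = 0.6432
Wq = ρ/(μ−λ) = 0.6432/(8.5349−5.4895) = 0.21120 hr
In minutes: 0.21120·60 = 12.672 min

Final: 12.672 min


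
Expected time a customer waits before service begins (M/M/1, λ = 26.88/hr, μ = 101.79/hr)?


ρ = 26.88/101.79 = 0.2641
Wq = ρ/(μ−λ) = 0.2641/(101.79 − 26.88) = 0.2641/74.91 = 0.003525 hr

Final: 0.003525 hr


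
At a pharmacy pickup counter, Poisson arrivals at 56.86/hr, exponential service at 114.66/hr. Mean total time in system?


W = 1/(μ−λ) = 1/(114.66 − 56.86) = 1/57.80 = 0.01730 hr

Final: 0.01730 hr


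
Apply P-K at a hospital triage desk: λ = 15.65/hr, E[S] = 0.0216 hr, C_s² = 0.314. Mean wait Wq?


ρ = λ·E[S] = 15.65·0.0216 = 0.3380
E[S²] = E[S]²(1+C_s²) = 0.0216²·(1+0.314) = 0.0006131
Wq = λ·E[S²]/(2(1−ρ)) = 15.65·0.0006131/(2·0.6620) = 0.007247 hr

Final: 0.007247 hr


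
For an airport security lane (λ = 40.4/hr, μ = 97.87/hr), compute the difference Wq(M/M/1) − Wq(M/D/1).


ρ = 40.4/97.87 = 0.4128
Wq(M/M/1) = ρ/(μ−λ) = 0.4128/57.47 = 0.007183 hr
Wq(M/D/1) = ρ/(2(μ−λ)) = 0.003591 hr
Savings = 0.007183 − 0.003591 = 0.003591 hr

Final: 0.003591 hr


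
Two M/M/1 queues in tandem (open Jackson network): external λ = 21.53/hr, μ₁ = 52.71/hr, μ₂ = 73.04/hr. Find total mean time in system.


Each node sees arrival rate λ = 21.53/hr (tandem ⇒ throughput preserved).
W₁ = 1/(μ₁−λ) = 1/(52.71−21.53) = 0.03207 hr
W₂ = 1/(μ₂−λ) = 1/(73.04−21.53) = 0.01941 hr
W_total = W₁ + W₂ = 0.03207 + 0.01941 = 0.05149 hr

Final: 0.05149 hr


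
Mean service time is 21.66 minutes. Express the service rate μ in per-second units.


μ = 1/(service time) in consistent units.
1 second = 0.0166667 min, so μ = 0.0166667/21.66 = 0.0007695 per second

Final: 0.0007695 /sec


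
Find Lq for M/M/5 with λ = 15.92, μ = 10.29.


a = λ/μ = 1.5471; ρ = a/5 = 0.3094
P₀ = 0.212457
Lq = P₀·a^c·ρ / (c!·(1−ρ)²) = 0.212457·8.86418·0.3094/(120·0.47689)
= 0.01018

Final: 0.01018


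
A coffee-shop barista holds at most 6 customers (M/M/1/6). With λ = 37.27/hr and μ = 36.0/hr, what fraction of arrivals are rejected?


ρ = λ/μ = 37.27/36.0 = 1.0353
P_K = (1−ρ)ρ^K/(1−ρ^(K+1)) = (-0.03528·1.231236)/(1 − 1.274671)
= -0.043435/-0.274671 = 0.158135

Final: 0.158135


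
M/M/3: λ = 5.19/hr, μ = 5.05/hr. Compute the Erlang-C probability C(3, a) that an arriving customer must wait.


a = λ/μ = 1.0277; ρ = a/3 = 0.3426
P₀ = 0.353230 (from M/M/c formula)
C(c,a) = [a^c/(c!(1−ρ))]·P₀ = [1.08550/(6·0.6574)]·0.353230
= 0.27519·0.353230 = 0.097205

Final: 0.097205


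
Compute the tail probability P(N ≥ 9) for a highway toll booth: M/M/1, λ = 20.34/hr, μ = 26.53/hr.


ρ = 20.34/26.53 = 0.7667
P(N ≥ n) = ρ^n = 0.7667^9 = 0.091522

Final: 0.091522


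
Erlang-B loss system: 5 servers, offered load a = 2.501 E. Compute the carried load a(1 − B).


B(5,2.501) = 0.069806 (Erlang-B)
Carried load = a(1 − B) = 2.501·(1 − 0.069806) = 2.501·0.930194 = 2.3264 E

Final: 2.3264 Erlangs


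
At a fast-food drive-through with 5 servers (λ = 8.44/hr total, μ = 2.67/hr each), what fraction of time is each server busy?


ρ = λ/(cμ) = 8.44/(5·2.67) = 8.44/13.35 = 0.6322

Final: 0.6322


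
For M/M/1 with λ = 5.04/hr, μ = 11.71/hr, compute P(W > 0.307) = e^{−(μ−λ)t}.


W ~ Exponential(μ−λ) for M/M/1.
μ − λ = 11.71 − 5.04 = 6.6700
P(W > t) = e^{−(μ−λ)t} = e^{−2.0477} = 0.129033

Final: 0.129033


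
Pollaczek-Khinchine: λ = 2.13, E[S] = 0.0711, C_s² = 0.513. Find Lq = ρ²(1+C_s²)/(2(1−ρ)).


ρ = λ·E[S] = 2.13·0.0711 = 0.1514
Lq = ρ²(1+C_s²)/(2(1−ρ)) = 0.02293·(1+0.513)/(2·0.8486)
= 0.02293·1.5130/1.6971 = 0.02045

Final: 0.02045


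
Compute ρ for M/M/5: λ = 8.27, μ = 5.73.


ρ = λ/(cμ) = 8.27/(5·5.73) = 8.27/28.65 = 0.2887

Final: 0.2887


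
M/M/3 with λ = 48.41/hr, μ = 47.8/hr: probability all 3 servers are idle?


a = λ/μ = 48.41/47.8 = 1.0128; ρ = a/c = 0.3376
Σ_{k=0}^{2} a^k/k! (terms k=0..2) = 1.00000 + 1.01276 + 0.51284 = 2.52560
Tail: a^3/(3!(1−ρ)) = 1.03878/(6·0.6624) = 0.26136
P₀ = 1/(2.52560 + 0.26136) = 1/2.78697 = 0.358813

Final: 0.358813


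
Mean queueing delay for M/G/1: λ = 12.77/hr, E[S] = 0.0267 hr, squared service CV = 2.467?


ρ = λ·E[S] = 12.77·0.0267 = 0.3410
E[S²] = E[S]²(1+C_s²) = 0.0267²·(1+2.467) = 0.002472
Wq = λ·E[S²]/(2(1−ρ)) = 12.77·0.002472/(2·0.6590) = 0.02395 hr

Final: 0.02395 hr


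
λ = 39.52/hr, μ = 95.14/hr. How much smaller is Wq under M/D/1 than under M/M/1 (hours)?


ρ = 39.52/95.14 = 0.4154
Wq(M/M/1) = ρ/(μ−λ) = 0.4154/55.62 = 0.007468 hr
Wq(M/D/1) = ρ/(2(μ−λ)) = 0.003734 hr
Savings = 0.007468 − 0.003734 = 0.003734 hr

Final: 0.003734 hr


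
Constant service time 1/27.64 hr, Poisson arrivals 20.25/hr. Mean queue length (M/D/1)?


ρ = 20.25/27.64 = 0.7326
M/D/1: Lq = ρ²/(2(1−ρ)) = 0.5368/(2·0.2674) = 1.00378

Final: 1.00378


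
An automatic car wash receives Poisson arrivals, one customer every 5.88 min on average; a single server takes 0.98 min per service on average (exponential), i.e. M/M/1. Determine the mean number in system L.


λ = 60/5.88 = 10.2041 /hr
μ = 60/0.98 = 61.2245 /hr
ρ = λ/μ = 10.2041/61.2245 = 0.1667
L = ρ/(1−ρ) = 0.1667/0.8333 = 0.2000

Final: 0.2000


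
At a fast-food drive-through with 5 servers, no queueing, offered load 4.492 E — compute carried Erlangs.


B(5,4.492) = 0.242332 (Erlang-B)
Carried load = a(1 − B) = 4.492·(1 − 0.242332) = 4.492·0.757668 = 3.4034 E

Final: 3.4034 Erlangs


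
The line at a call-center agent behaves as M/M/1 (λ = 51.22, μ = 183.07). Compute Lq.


ρ = 51.22/183.07 = 0.2798
Lq = ρ²/(1−ρ) = 0.07828/0.7202 = 0.1087

Final: 0.1087


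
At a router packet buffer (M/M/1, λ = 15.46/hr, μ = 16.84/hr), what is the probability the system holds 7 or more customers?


ρ = 15.46/16.84 = 0.9181
P(N ≥ n) = ρ^n = 0.9181^7 = 0.549632

Final: 0.549632


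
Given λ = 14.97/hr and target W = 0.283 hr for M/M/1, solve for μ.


W = 1/(μ−λ) ⇒ μ − λ = 1/W = 1/0.283 = 3.5336
μ = λ + 1/W = 14.97 + 3.5336 = 18.5036 per hr

Final: 18.5036 /hr


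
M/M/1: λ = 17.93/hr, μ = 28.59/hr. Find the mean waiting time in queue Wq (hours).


ρ = 17.93/28.59 = 0.6271
Wq = ρ/(μ−λ) = 0.6271/(28.59 − 17.93) = 0.6271/10.66 = 0.05883 hr

Final: 0.05883 hr


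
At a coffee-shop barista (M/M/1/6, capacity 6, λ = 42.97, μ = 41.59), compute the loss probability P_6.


ρ = λ/μ = 42.97/41.59 = 1.0332
P_K = (1−ρ)ρ^K/(1−ρ^(K+1)) = (-0.03318·1.216350)/(1 − 1.256710)
= -0.040360/-0.256710 = 0.157219

Final: 0.157219


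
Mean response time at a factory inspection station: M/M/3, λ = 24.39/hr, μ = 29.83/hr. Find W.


a = 0.8176; ρ = 0.2725; P₀ = 0.439150
Lq = P₀·a^c·ρ/(c!(1−ρ)²) = 0.02060
Wq = Lq/λ = 0.02060/24.39 = 0.0008448 hr
W = Wq + 1/μ = 0.0008448 + 0.03352 = 0.03437 hr

Final: 0.03437 hr


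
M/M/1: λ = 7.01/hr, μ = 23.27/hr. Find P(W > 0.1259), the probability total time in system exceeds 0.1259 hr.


W ~ Exponential(μ−λ) for M/M/1.
μ − λ = 23.27 − 7.01 = 16.2600
P(W > t) = e^{−(μ−λ)t} = e^{−2.0471} = 0.129104

Final: 0.129104


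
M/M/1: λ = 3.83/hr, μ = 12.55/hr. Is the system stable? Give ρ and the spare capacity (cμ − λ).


Total capacity cμ = 1·12.55 = 12.55/hr
ρ = λ/(cμ) = 3.83/12.55 = 0.3052
Stable ⇔ ρ < 1: YES
Spare capacity = cμ − λ = 12.55 − 3.83 = 8.72/hr

Final: ρ = 0.3052; stable; margin = 8.72/hr


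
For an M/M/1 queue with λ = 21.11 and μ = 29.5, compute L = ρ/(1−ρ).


ρ = λ/μ = 21.11/29.5 = 0.7156
L = ρ/(1−ρ) = 0.7156/(1 − 0.7156) = 0.7156/0.2844 = 2.5161

Final: 2.5161


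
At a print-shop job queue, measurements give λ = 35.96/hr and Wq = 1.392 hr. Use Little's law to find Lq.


Lq = λWq = 35.96·1.392 = 50.0563

Final: 50.0563


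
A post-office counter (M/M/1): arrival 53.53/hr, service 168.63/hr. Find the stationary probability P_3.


ρ = 53.53/168.63 = 0.3174
P_n = (1−ρ)·ρ^n = (1 − 0.3174)·0.3174^3 = 0.6826·0.031988 = 0.021834

Final: 0.021834


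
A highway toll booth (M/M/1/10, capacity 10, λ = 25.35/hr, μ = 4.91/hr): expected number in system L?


ρ = 25.35/4.91 = 5.1629
L = ρ[1 − (K+1)ρ^K + Kρ^(K+1)] / [(1−ρ)(1−ρ^(K+1))]
Numerator: 5.1629·(1 − 11·13457510.132026 + 10·69480220.335410) = 2822934659.890200
Denominator: (-4.1629)·(-69480219.335410) = 289241483.343335
L = 2822934659.890200/289241483.343335 = 9.7598

Final: 9.7598


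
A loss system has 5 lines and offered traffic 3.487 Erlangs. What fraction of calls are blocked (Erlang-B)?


B(c,a) = (a^c/c!) / Σ_{k=0}^{c} a^k/k!
a^5/5! = 4.296141
Σ terms (k=0..5): 1.00000 + 3.48700 + 6.07958 + 7.06650 + 6.16022 + 4.29614 = 28.089453
B = 4.296141/28.089453 = 0.152945

Final: 0.152945


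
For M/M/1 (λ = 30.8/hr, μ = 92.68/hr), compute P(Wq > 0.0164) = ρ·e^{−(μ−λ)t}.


ρ = 30.8/92.68 = 0.3323
P(Wq > t) = ρ·e^{−(μ−λ)t} = 0.3323·e^{−1.0148}
= 0.3323·0.362463 = 0.120456

Final: 0.120456


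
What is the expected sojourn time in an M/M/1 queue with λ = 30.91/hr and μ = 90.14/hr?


W = 1/(μ−λ) = 1/(90.14 − 30.91) = 1/59.23 = 0.01688 hr

Final: 0.01688 hr


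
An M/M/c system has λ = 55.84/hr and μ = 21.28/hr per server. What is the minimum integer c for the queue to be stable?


Stability requires cμ > λ ⇔ c > λ/μ.
λ/μ = 55.84/21.28 = 2.6241
Minimum integer c = ⌊2.6241⌋ + 1 = 3
Check: 3·21.28 = 63.84 > 55.84, while 2·21.28 = 42.56 ≤ 55.84

Final: 3 servers


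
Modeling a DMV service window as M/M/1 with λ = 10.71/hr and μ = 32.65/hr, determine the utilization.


ρ = λ/μ = 10.71/32.65 = 0.3280

Final: 0.3280


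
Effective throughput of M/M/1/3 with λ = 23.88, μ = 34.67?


ρ = 0.6888; P_K = (1−ρ)ρ^3/(1−ρ^4) = 0.131234
λ_eff = λ(1 − P_K) = 23.88·(1 − 0.131234) = 23.88·0.868766 = 20.7461 /hr

Final: 20.7461 /hr


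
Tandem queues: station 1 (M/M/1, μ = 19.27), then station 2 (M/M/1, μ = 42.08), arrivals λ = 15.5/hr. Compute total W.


Each node sees arrival rate λ = 15.5/hr (tandem ⇒ throughput preserved).
W₁ = 1/(μ₁−λ) = 1/(19.27−15.5) = 0.26525 hr
W₂ = 1/(μ₂−λ) = 1/(42.08−15.5) = 0.03762 hr
W_total = W₁ + W₂ = 0.26525 + 0.03762 = 0.30287 hr

Final: 0.30287 hr


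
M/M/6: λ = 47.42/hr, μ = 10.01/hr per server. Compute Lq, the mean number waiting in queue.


a = λ/μ = 4.7373; ρ = a/6 = 0.7895
P₀ = 0.006661
Lq = P₀·a^c·ρ / (c!·(1−ρ)²) = 0.006661·11302.24801·0.7895/(720·0.04429)
= 1.86386

Final: 1.86386


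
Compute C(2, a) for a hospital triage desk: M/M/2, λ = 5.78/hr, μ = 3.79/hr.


a = λ/μ = 1.5251; ρ = a/2 = 0.7625
P₀ = 0.134731 (from M/M/c formula)
C(c,a) = [a^c/(c!(1−ρ))]·P₀ = [2.32583/(2·0.2375)]·0.134731
= 4.89716·0.134731 = 0.659797

Final: 0.659797


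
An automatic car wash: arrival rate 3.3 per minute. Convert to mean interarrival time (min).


Mean interarrival time = 1/λ = 1/3.3 minute = 0.30303 minute
In minutes: 0.30303 × 1 = 0.3030 min

Final: 0.3030 min


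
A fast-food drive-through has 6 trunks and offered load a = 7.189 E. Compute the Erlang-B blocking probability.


B(c,a) = (a^c/c!) / Σ_{k=0}^{c} a^k/k!
a^6/6! = 191.724849
Σ terms (k=0..6): 1.00000 + 7.18900 + 25.84086 + 61.92332 + 111.29168 + 160.01518 + 191.72485 = 558.984879
B = 191.724849/558.984879 = 0.342988

Final: 0.342988


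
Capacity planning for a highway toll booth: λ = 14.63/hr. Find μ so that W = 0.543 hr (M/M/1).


W = 1/(μ−λ) ⇒ μ − λ = 1/W = 1/0.543 = 1.8416
μ = λ + 1/W = 14.63 + 1.8416 = 16.4716 per hr

Final: 16.4716 /hr


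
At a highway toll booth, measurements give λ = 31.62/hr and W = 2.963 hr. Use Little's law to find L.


L = λW = 31.62·2.963 = 93.6901

Final: 93.6901


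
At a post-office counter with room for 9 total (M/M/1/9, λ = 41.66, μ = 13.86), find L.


ρ = 41.66/13.86 = 3.0058
L = ρ[1 − (K+1)ρ^K + Kρ^(K+1)] / [(1−ρ)(1−ρ^(K+1))]
Numerator: 3.0058·(1 − 10·20026.466018 + 9·60194.990931) = 1026444.864117
Denominator: (-2.0058)·(-60193.990931) = 120735.421925
L = 1026444.864117/120735.421925 = 8.5016

Final: 8.5016


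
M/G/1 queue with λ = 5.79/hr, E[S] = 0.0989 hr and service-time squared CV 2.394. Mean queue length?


ρ = λ·E[S] = 5.79·0.0989 = 0.5726
Lq = ρ²(1+C_s²)/(2(1−ρ)) = 0.3279·(1+2.394)/(2·0.4274)
= 0.3279·3.3940/0.8547 = 1.30205

Final: 1.30205


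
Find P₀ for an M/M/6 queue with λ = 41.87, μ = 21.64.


a = λ/μ = 41.87/21.64 = 1.9348; ρ = a/c = 0.3225
Σ_{k=0}^{5} a^k/k! (terms k=0..5) = 1.00000 + 1.93484 + 1.87181 + 1.20722 + 0.58394 + 0.22597 = 6.82378
Tail: a^6/(6!(1−ρ)) = 52.46555/(720·0.6775) = 0.10755
P₀ = 1/(6.82378 + 0.10755) = 1/6.93133 = 0.144272

Final: 0.144272


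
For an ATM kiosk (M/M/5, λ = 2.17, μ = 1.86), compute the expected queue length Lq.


a = λ/μ = 1.1667; ρ = a/5 = 0.2333
P₀ = 0.311277
Lq = P₀·a^c·ρ / (c!·(1−ρ)²) = 0.311277·2.16139·0.2333/(120·0.58778)
= 0.002226

Final: 0.002226


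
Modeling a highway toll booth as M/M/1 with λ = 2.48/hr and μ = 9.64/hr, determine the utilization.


ρ = λ/μ = 2.48/9.64 = 0.2573

Final: 0.2573


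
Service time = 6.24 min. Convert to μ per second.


μ = 1/(service time) in consistent units.
1 second = 0.0166667 min, so μ = 0.0166667/6.24 = 0.002671 per second

Final: 0.002671 /sec


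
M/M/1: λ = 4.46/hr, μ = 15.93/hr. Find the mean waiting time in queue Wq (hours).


ρ = 4.46/15.93 = 0.2800
Wq = ρ/(μ−λ) = 0.2800/(15.93 − 4.46) = 0.2800/11.47 = 0.02441 hr

Final: 0.02441 hr


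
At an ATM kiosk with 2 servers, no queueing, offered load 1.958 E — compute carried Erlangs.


B(2,1.958) = 0.393216 (Erlang-B)
Carried load = a(1 − B) = 1.958·(1 − 0.393216) = 1.958·0.606784 = 1.1881 E

Final: 1.1881 Erlangs


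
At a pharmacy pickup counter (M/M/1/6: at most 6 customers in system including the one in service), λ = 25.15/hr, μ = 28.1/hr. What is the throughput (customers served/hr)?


ρ = 0.8950; P_K = (1−ρ)ρ^6/(1−ρ^7) = 0.099946
λ_eff = λ(1 − P_K) = 25.15·(1 − 0.099946) = 25.15·0.900054 = 22.6364 /hr

Final: 22.6364 /hr


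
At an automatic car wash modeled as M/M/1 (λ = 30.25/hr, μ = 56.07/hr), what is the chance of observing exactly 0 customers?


ρ = 30.25/56.07 = 0.5395
P_n = (1−ρ)·ρ^n = (1 − 0.5395)·0.5395^0 = 0.4605·1.000000 = 0.460496

Final: 0.460496


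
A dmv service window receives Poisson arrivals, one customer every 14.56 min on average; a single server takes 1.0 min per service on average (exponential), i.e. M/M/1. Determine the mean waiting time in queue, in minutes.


λ = 60/14.56 = 4.1209 /hr
μ = 60/1.0 = 60.0000 /hr
ρ = λ/μ = 4.1209/60.0000 = 0.06868
Wq = ρ/(μ−λ) = 0.06868/(60.0000−4.1209) = 0.001229 hr
In minutes: 0.001229·60 = 0.07375 min

Final: 0.07375 min
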